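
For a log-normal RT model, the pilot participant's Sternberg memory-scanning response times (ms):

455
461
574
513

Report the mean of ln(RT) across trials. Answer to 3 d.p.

6.212

ln(RT): 6.1203, 6.1334, 6.3526, 6.2403
Σ ln(RT) = 24.8466
Mean = 24.8466/4 = 6.21165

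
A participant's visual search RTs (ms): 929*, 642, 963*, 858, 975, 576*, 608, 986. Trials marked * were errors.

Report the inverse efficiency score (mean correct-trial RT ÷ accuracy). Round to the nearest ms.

Correct trials (n=5): 642, 858, 975, 608, 986
Mean correct RT = 4069/5 = 813.8000 ms
Proportion correct = 5/8
IES = 813.8000 / (5/8) = 1302.080 ms

1302 ms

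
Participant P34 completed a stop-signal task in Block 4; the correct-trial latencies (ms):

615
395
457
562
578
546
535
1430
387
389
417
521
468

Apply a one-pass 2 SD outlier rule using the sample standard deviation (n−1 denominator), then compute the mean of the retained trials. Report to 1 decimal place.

n = 13, ΣRT = 7300, M = 561.538
Σ(x−M)² = 888481.23; s = √(888481.23/12) = 272.103
Cutoffs: 561.538 ± 2·272.103 → [17.3, 1105.7]
Outside: 1430 → excluded.
Retained (n=12): Σ = 5870, mean = 5870/12 = 489.167

489.2 ms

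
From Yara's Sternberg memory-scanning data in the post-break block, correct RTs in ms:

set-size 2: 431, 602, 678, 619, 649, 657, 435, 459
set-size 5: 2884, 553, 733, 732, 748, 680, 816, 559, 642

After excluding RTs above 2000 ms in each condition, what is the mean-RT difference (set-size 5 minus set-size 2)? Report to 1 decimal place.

116.6 ms

set-size 5: exclude 2884
M(set-size 2) = 4530/8 = 566.250
M(set-size 5) = 5463/8 = 682.875
Difference = 682.875 − 566.250 = 116.625 ms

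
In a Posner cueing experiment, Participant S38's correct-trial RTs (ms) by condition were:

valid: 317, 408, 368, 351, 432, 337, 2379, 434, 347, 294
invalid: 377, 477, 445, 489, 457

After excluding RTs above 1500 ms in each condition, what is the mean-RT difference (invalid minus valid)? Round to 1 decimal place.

valid: exclude 2379
M(valid) = 3288/9 = 365.333
M(invalid) = 2245/5 = 449.000
Difference = 449.000 − 365.333 = 83.667 ms

83.7 ms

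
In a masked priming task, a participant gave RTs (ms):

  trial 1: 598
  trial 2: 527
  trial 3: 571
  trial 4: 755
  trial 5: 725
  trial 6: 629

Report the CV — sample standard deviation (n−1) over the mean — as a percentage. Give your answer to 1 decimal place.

14.0%

n = 6, Σ = 3805, M = 634.1667
Σ(x−M)² = 39660.833; s = √(39660.833/5) = 89.0627
CV = 89.0627 / 634.1667 = 0.14044 = 14.044%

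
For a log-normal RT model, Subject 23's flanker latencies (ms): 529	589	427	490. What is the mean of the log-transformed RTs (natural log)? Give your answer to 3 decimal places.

ln(RT): 6.2710, 6.3784, 6.0568, 6.1944
Σ ln(RT) = 24.9006
Mean = 24.9006/4 = 6.22515

6.225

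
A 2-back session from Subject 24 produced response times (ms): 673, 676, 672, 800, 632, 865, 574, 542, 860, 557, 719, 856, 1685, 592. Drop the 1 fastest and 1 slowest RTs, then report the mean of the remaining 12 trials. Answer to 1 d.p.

Sorted: 542, 557, 574, 592, 632, 672, 673, 676, 719, 800, 856, 860, 865, 1685
Drop lowest 1 (542) and highest 1 (1685)
Remaining (n=12): Σ = 8476, mean = 8476/12 = 706.333

706.3 ms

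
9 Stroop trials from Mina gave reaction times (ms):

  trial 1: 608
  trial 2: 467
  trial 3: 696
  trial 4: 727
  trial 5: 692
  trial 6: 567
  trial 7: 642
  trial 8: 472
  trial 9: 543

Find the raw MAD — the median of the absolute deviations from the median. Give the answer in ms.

84 ms

Sorted: 467, 472, 543, 567, 608, 642, 692, 696, 727 → median = 608
|x − 608|: 0, 141, 88, 119, 84, 41, 34, 136, 65
Sorted deviations: 0, 34, 41, 65, 84, 88, 119, 136, 141 → MAD = 84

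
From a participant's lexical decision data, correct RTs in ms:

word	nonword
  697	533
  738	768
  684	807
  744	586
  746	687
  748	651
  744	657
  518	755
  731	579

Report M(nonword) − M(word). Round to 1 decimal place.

-36.3 ms

M(word) = 6350/9 = 705.556
M(nonword) = 6023/9 = 669.222
Difference = 669.222 − 705.556 = -36.333 ms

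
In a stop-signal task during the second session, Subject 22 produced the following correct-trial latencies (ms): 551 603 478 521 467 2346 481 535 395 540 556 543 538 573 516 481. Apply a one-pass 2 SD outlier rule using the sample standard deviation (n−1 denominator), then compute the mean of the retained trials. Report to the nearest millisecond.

n = 16, ΣRT = 10124, M = 632.750
Σ(x−M)² = 3167565.00; s = √(3167565.00/15) = 459.533
Cutoffs: 632.750 ± 2·459.533 → [-286.3, 1551.8]
Outside: 2346 → excluded.
Retained (n=15): Σ = 7778, mean = 7778/15 = 518.533

519 ms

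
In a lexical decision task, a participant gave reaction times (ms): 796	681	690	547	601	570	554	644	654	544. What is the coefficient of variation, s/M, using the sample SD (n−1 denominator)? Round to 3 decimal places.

0.129

n = 10, Σ = 6281, M = 628.1000
Σ(x−M)² = 58994.900; s = √(58994.900/9) = 80.9629
CV = 80.9629 / 628.1000 = 0.12890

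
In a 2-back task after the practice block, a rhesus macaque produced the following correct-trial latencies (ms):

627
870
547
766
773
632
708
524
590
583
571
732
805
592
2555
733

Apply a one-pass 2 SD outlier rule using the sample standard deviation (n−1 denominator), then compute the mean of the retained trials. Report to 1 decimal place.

n = 16, ΣRT = 12608, M = 788.000
Σ(x−M)² = 3487340.00; s = √(3487340.00/15) = 482.171
Cutoffs: 788.000 ± 2·482.171 → [-176.3, 1752.3]
Outside: 2555 → excluded.
Retained (n=15): Σ = 10053, mean = 10053/15 = 670.200

670.2 ms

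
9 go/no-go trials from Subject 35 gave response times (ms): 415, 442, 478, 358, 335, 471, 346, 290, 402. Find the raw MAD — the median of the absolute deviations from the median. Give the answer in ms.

Sorted: 290, 335, 346, 358, 402, 415, 442, 471, 478 → median = 402
|x − 402|: 13, 40, 76, 44, 67, 69, 56, 112, 0
Sorted deviations: 0, 13, 40, 44, 56, 67, 69, 76, 112 → MAD = 56

56 ms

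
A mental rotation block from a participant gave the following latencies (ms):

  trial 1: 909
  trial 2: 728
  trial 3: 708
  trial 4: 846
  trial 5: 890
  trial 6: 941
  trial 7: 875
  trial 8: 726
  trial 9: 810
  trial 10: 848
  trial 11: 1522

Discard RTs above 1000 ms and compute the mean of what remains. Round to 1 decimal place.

828.1 ms

Excluded: 1522
Retained (n=10): Σ = 8281
Mean = 8281/10 = 828.1000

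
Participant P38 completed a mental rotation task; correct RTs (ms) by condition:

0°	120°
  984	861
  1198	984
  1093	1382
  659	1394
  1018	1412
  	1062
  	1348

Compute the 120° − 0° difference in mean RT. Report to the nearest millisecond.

216 ms

M(0°) = 4952/5 = 990.400
M(120°) = 8443/7 = 1206.143
Difference = 1206.143 − 990.400 = 215.743 ms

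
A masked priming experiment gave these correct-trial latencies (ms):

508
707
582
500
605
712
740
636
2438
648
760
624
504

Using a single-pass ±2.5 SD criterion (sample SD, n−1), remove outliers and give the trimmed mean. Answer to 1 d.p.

627.2 ms

n = 13, ΣRT = 9964, M = 766.462
Σ(x−M)² = 3119419.23; s = √(3119419.23/12) = 509.854
Cutoffs: 766.462 ± 2.5·509.854 → [-508.2, 2041.1]
Outside: 2438 → excluded.
Retained (n=12): Σ = 7526, mean = 7526/12 = 627.167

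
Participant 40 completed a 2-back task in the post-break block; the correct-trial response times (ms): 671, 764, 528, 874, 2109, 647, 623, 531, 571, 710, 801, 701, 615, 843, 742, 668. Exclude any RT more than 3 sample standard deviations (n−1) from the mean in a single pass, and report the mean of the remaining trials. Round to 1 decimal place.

n = 16, ΣRT = 12398, M = 774.875
Σ(x−M)² = 2055081.75; s = √(2055081.75/15) = 370.142
Cutoffs: 774.875 ± 3·370.142 → [-335.6, 1885.3]
Outside: 2109 → excluded.
Retained (n=15): Σ = 10289, mean = 10289/15 = 685.933

685.9 ms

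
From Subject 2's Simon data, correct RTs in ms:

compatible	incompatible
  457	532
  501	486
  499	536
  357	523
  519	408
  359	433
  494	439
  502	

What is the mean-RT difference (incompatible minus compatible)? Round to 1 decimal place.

M(compatible) = 3688/8 = 461.000
M(incompatible) = 3357/7 = 479.571
Difference = 479.571 − 461.000 = 18.571 ms

18.6 ms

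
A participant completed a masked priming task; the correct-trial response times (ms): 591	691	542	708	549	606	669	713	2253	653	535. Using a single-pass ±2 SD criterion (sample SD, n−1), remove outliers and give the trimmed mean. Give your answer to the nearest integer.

n = 11, ΣRT = 8510, M = 773.636
Σ(x−M)² = 2451354.55; s = √(2451354.55/10) = 495.112
Cutoffs: 773.636 ± 2·495.112 → [-216.6, 1763.9]
Outside: 2253 → excluded.
Retained (n=10): Σ = 6257, mean = 6257/10 = 625.700

626 ms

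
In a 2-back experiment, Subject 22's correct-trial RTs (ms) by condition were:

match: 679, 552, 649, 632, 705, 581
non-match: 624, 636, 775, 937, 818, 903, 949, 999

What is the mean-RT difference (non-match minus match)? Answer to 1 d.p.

197.1 ms

M(match) = 3798/6 = 633.000
M(non-match) = 6641/8 = 830.125
Difference = 830.125 − 633.000 = 197.125 ms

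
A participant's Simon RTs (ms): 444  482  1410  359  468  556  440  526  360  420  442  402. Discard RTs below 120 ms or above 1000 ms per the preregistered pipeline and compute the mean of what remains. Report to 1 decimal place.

Excluded: 1410
Retained (n=11): Σ = 4899
Mean = 4899/11 = 445.3636

445.4 ms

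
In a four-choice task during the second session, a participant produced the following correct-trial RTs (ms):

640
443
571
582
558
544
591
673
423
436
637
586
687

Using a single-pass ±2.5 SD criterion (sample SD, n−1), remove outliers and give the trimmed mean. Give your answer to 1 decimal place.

n = 13, ΣRT = 7371, M = 567.000
Σ(x−M)² = 90926.00; s = √(90926.00/12) = 87.047
Cutoffs: 567.000 ± 2.5·87.047 → [349.4, 784.6]
No RTs fall outside the cutoffs; all 13 retained. Mean = 7371/13 = 567.000

567.0 ms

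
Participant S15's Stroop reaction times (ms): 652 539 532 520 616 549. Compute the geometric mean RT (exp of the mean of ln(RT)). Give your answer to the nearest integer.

ln(RT): 6.4800, 6.2897, 6.2766, 6.2538, 6.4232, 6.3081
Mean ln(RT) = 38.0316/6 = 6.33860
Geometric mean = exp(6.33860) = 566.00 ms

566 ms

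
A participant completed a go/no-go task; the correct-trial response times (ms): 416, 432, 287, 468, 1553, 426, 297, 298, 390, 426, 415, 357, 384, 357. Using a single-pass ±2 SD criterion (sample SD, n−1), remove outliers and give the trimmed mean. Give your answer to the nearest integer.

381 ms

n = 14, ΣRT = 6506, M = 464.714
Σ(x−M)² = 1316094.86; s = √(1316094.86/13) = 318.179
Cutoffs: 464.714 ± 2·318.179 → [-171.6, 1101.1]
Outside: 1553 → excluded.
Retained (n=13): Σ = 4953, mean = 4953/13 = 381.000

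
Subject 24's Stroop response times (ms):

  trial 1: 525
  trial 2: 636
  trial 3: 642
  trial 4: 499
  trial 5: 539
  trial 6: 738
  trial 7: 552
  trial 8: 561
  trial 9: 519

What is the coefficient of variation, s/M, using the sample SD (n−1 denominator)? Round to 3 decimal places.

0.134

n = 9, Σ = 5211, M = 579.0000
Σ(x−M)² = 48068.000; s = √(48068.000/8) = 77.5145
CV = 77.5145 / 579.0000 = 0.13388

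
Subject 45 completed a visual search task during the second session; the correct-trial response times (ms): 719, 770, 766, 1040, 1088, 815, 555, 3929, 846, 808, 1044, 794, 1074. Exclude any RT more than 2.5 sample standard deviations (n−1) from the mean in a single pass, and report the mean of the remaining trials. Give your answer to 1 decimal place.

n = 13, ΣRT = 14248, M = 1096.000
Σ(x−M)² = 8997872.00; s = √(8997872.00/12) = 865.923
Cutoffs: 1096.000 ± 2.5·865.923 → [-1068.8, 3260.8]
Outside: 3929 → excluded.
Retained (n=12): Σ = 10319, mean = 10319/12 = 859.917

859.9 ms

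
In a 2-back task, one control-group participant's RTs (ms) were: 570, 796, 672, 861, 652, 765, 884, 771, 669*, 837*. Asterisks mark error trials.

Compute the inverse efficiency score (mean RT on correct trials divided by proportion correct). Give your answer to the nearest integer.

933 ms

Correct trials (n=8): 570, 796, 672, 861, 652, 765, 884, 771
Mean correct RT = 5971/8 = 746.3750 ms
Proportion correct = 8/10
IES = 746.3750 / (8/10) = 932.969 ms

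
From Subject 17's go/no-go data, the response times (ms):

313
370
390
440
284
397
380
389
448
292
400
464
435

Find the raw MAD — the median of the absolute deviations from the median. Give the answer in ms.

45 ms

Sorted: 284, 292, 313, 370, 380, 389, 390, 397, 400, 435, 440, 448, 464 → median = 390
|x − 390|: 77, 20, 0, 50, 106, 7, 10, 1, 58, 98, 10, 74, 45
Sorted deviations: 0, 1, 7, 10, 10, 20, 45, 50, 58, 74, 77, 98, 106 → MAD = 45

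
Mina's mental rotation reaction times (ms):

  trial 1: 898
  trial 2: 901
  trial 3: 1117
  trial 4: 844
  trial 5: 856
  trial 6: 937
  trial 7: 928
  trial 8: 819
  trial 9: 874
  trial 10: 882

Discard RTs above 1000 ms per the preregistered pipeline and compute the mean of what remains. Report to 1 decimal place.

Excluded: 1117
Retained (n=9): Σ = 7939
Mean = 7939/9 = 882.1111

882.1 ms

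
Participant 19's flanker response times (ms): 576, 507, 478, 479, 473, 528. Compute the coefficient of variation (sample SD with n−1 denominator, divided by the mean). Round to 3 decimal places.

n = 6, Σ = 3041, M = 506.8333
Σ(x−M)² = 7982.833; s = √(7982.833/5) = 39.9571
CV = 39.9571 / 506.8333 = 0.07884

0.079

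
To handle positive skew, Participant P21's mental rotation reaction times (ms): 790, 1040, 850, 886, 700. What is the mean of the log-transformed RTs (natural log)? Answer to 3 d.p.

ln(RT): 6.6720, 6.9470, 6.7452, 6.7867, 6.5511
Σ ln(RT) = 33.7020
Mean = 33.7020/5 = 6.74041

6.740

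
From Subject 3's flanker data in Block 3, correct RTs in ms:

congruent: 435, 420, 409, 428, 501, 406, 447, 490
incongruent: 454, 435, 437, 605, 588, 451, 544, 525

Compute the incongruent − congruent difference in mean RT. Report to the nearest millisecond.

63 ms

M(congruent) = 3536/8 = 442.000
M(incongruent) = 4039/8 = 504.875
Difference = 504.875 − 442.000 = 62.875 ms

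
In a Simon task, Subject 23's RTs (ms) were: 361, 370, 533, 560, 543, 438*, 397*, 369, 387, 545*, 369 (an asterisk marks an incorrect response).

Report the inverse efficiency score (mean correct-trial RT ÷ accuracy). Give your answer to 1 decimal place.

600.2 ms

Correct trials (n=8): 361, 370, 533, 560, 543, 369, 387, 369
Mean correct RT = 3492/8 = 436.5000 ms
Proportion correct = 8/11
IES = 436.5000 / (8/11) = 600.188 ms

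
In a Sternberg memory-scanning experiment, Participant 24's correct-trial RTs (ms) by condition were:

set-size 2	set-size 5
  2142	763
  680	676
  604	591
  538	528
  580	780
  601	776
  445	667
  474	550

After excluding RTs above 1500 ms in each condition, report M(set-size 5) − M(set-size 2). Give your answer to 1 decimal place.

106.1 ms

set-size 2: exclude 2142
M(set-size 2) = 3922/7 = 560.286
M(set-size 5) = 5331/8 = 666.375
Difference = 666.375 − 560.286 = 106.089 ms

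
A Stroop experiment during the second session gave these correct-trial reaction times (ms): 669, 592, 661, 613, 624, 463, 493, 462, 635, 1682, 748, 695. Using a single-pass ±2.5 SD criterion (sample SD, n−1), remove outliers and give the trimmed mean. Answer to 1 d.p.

n = 12, ΣRT = 8337, M = 694.750
Σ(x−M)² = 1153700.25; s = √(1153700.25/11) = 323.855
Cutoffs: 694.750 ± 2.5·323.855 → [-114.9, 1504.4]
Outside: 1682 → excluded.
Retained (n=11): Σ = 6655, mean = 6655/11 = 605.000

605.0 ms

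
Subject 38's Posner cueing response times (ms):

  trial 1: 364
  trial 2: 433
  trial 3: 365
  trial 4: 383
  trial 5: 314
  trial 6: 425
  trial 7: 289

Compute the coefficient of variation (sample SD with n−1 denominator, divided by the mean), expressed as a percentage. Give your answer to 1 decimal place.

n = 7, Σ = 2573, M = 367.5714
Σ(x−M)² = 16879.714; s = √(16879.714/6) = 53.0404
CV = 53.0404 / 367.5714 = 0.14430 = 14.430%

14.4%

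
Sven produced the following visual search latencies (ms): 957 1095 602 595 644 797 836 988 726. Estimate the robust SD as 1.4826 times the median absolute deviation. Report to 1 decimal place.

Sorted: 595, 602, 644, 726, 797, 836, 957, 988, 1095 → median = 797
|x − 797| sorted: 0, 39, 71, 153, 160, 191, 195, 202, 298 → MAD = 160
Robust SD ≈ 1.4826 × 160 = 237.216

237.2 ms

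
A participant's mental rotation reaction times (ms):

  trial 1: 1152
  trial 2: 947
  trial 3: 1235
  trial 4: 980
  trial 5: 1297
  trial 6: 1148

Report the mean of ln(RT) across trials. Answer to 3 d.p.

7.020

ln(RT): 7.0493, 6.8533, 7.1188, 6.8876, 7.1678, 7.0458
Σ ln(RT) = 42.1225
Mean = 42.1225/6 = 7.02042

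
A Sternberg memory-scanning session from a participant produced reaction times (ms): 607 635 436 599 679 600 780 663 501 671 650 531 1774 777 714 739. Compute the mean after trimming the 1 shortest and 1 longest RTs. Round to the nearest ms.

Sorted: 436, 501, 531, 599, 600, 607, 635, 650, 663, 671, 679, 714, 739, 777, 780, 1774
Drop lowest 1 (436) and highest 1 (1774)
Remaining (n=14): Σ = 9146, mean = 9146/14 = 653.286

653 ms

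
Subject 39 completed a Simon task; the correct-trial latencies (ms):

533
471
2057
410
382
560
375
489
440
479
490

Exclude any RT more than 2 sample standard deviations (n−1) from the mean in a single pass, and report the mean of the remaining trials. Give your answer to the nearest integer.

463 ms

n = 11, ΣRT = 6686, M = 607.818
Σ(x−M)² = 2343817.64; s = √(2343817.64/10) = 484.130
Cutoffs: 607.818 ± 2·484.130 → [-360.4, 1576.1]
Outside: 2057 → excluded.
Retained (n=10): Σ = 4629, mean = 4629/10 = 462.900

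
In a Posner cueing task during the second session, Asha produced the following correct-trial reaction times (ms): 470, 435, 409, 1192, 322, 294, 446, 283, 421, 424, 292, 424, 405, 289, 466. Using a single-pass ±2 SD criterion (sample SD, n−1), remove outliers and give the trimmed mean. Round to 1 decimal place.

n = 15, ΣRT = 6572, M = 438.133
Σ(x−M)² = 674741.73; s = √(674741.73/14) = 219.536
Cutoffs: 438.133 ± 2·219.536 → [-0.9, 877.2]
Outside: 1192 → excluded.
Retained (n=14): Σ = 5380, mean = 5380/14 = 384.286

384.3 ms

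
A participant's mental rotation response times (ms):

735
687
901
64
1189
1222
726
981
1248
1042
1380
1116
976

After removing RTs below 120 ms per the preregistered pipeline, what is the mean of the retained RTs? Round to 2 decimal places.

1016.92 ms

Excluded: 64
Retained (n=12): Σ = 12203
Mean = 12203/12 = 1016.9167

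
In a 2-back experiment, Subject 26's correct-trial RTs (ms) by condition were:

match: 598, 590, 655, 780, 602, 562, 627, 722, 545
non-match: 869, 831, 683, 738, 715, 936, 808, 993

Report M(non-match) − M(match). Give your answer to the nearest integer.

M(match) = 5681/9 = 631.222
M(non-match) = 6573/8 = 821.625
Difference = 821.625 − 631.222 = 190.403 ms

190 ms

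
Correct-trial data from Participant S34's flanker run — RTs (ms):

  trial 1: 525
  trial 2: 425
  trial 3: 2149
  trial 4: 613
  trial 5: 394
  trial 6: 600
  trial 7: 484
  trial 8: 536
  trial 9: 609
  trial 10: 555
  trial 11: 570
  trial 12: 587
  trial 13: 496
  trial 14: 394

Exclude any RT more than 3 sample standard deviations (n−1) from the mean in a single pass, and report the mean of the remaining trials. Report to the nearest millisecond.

522 ms

n = 14, ΣRT = 8937, M = 638.357
Σ(x−M)² = 2531637.21; s = √(2531637.21/13) = 441.295
Cutoffs: 638.357 ± 3·441.295 → [-685.5, 1962.2]
Outside: 2149 → excluded.
Retained (n=13): Σ = 6788, mean = 6788/13 = 522.154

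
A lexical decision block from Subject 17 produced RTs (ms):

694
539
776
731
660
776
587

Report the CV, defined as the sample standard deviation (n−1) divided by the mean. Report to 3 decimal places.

0.134

n = 7, Σ = 4763, M = 680.4286
Σ(x−M)² = 50157.714; s = √(50157.714/6) = 91.4310
CV = 91.4310 / 680.4286 = 0.13437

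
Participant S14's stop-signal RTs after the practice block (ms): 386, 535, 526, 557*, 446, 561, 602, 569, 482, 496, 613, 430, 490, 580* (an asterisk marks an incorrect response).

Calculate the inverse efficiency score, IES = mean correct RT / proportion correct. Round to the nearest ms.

Correct trials (n=12): 386, 535, 526, 446, 561, 602, 569, 482, 496, 613, 430, 490
Mean correct RT = 6136/12 = 511.3333 ms
Proportion correct = 12/14
IES = 511.3333 / (12/14) = 596.556 ms

597 ms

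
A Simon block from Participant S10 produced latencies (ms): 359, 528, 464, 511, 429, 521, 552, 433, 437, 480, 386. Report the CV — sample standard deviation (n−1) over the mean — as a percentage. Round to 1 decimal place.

13.2%

n = 11, Σ = 5100, M = 463.6364
Σ(x−M)² = 37576.545; s = √(37576.545/10) = 61.2997
CV = 61.2997 / 463.6364 = 0.13222 = 13.222%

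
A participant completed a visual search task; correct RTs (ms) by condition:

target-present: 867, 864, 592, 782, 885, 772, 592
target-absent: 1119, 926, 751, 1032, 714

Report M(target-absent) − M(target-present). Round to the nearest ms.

M(target-present) = 5354/7 = 764.857
M(target-absent) = 4542/5 = 908.400
Difference = 908.400 − 764.857 = 143.543 ms

144 ms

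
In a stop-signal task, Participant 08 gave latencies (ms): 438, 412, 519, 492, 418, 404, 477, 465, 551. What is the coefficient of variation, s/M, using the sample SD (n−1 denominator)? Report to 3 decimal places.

n = 9, Σ = 4176, M = 464.0000
Σ(x−M)² = 20644.000; s = √(20644.000/8) = 50.7986
CV = 50.7986 / 464.0000 = 0.10948

0.109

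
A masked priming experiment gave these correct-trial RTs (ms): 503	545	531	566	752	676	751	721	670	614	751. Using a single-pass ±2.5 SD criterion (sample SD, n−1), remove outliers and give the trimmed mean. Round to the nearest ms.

644 ms

n = 11, ΣRT = 7080, M = 643.636
Σ(x−M)² = 91624.55; s = √(91624.55/10) = 95.721
Cutoffs: 643.636 ± 2.5·95.721 → [404.3, 882.9]
No RTs fall outside the cutoffs; all 11 retained. Mean = 7080/11 = 643.636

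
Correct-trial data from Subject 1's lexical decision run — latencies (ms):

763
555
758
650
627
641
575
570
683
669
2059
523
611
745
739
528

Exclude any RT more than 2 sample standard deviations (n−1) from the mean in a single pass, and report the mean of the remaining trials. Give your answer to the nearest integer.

n = 16, ΣRT = 11696, M = 731.000
Σ(x−M)² = 1977328.00; s = √(1977328.00/15) = 363.073
Cutoffs: 731.000 ± 2·363.073 → [4.9, 1457.1]
Outside: 2059 → excluded.
Retained (n=15): Σ = 9637, mean = 9637/15 = 642.467

642 ms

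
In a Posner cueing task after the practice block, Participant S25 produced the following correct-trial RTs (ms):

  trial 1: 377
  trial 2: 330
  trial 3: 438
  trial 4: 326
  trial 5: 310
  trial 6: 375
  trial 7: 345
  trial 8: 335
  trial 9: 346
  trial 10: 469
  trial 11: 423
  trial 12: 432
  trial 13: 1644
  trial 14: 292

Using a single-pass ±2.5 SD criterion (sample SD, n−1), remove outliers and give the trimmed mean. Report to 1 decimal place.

n = 14, ΣRT = 6442, M = 460.143
Σ(x−M)² = 1546113.71; s = √(1546113.71/13) = 344.865
Cutoffs: 460.143 ± 2.5·344.865 → [-402.0, 1322.3]
Outside: 1644 → excluded.
Retained (n=13): Σ = 4798, mean = 4798/13 = 369.077

369.1 ms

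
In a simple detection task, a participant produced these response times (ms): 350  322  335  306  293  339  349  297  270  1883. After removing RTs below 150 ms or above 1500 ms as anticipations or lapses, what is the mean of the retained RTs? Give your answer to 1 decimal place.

Excluded: 1883
Retained (n=9): Σ = 2861
Mean = 2861/9 = 317.8889

317.9 ms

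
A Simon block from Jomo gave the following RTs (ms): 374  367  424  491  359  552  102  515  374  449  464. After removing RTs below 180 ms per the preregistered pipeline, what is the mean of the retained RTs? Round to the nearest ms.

Excluded: 102
Retained (n=10): Σ = 4369
Mean = 4369/10 = 436.9000

437 ms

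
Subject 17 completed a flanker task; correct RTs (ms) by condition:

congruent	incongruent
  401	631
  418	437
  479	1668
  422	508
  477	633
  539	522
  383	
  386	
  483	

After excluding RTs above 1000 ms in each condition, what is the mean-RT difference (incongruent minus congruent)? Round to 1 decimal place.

103.1 ms

incongruent: exclude 1668
M(congruent) = 3988/9 = 443.111
M(incongruent) = 2731/5 = 546.200
Difference = 546.200 − 443.111 = 103.089 ms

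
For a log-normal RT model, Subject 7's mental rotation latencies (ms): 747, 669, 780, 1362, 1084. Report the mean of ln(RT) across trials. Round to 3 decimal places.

ln(RT): 6.6161, 6.5058, 6.6593, 7.2167, 6.9884
Σ ln(RT) = 33.9863
Mean = 33.9863/5 = 6.79725

6.797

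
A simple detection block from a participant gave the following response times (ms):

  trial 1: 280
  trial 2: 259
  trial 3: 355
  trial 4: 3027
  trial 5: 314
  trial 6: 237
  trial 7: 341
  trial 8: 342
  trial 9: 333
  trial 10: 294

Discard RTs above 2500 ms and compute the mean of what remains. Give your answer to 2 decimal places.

Excluded: 3027
Retained (n=9): Σ = 2755
Mean = 2755/9 = 306.1111

306.11 ms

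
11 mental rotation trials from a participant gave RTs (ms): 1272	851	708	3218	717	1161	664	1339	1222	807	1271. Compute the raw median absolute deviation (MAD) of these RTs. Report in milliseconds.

310 ms

Sorted: 664, 708, 717, 807, 851, 1161, 1222, 1271, 1272, 1339, 3218 → median = 1161
|x − 1161|: 111, 310, 453, 2057, 444, 0, 497, 178, 61, 354, 110
Sorted deviations: 0, 61, 110, 111, 178, 310, 354, 444, 453, 497, 2057 → MAD = 310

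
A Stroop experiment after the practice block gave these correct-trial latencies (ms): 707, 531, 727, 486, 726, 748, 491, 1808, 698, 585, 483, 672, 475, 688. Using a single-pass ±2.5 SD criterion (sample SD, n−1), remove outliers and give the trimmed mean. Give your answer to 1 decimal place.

n = 14, ΣRT = 9825, M = 701.786
Σ(x−M)² = 1461286.36; s = √(1461286.36/13) = 335.271
Cutoffs: 701.786 ± 2.5·335.271 → [-136.4, 1540.0]
Outside: 1808 → excluded.
Retained (n=13): Σ = 8017, mean = 8017/13 = 616.692

616.7 ms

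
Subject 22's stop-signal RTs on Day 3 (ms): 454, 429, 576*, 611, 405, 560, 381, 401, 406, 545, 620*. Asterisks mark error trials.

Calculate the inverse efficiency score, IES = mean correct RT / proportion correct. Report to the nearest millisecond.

Correct trials (n=9): 454, 429, 611, 405, 560, 381, 401, 406, 545
Mean correct RT = 4192/9 = 465.7778 ms
Proportion correct = 9/11
IES = 465.7778 / (9/11) = 569.284 ms

569 ms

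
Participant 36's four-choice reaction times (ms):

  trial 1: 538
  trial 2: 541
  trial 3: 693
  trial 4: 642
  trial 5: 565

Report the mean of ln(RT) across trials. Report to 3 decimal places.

ln(RT): 6.2879, 6.2934, 6.5410, 6.4646, 6.3368
Σ ln(RT) = 31.9237
Mean = 31.9237/5 = 6.38474

6.385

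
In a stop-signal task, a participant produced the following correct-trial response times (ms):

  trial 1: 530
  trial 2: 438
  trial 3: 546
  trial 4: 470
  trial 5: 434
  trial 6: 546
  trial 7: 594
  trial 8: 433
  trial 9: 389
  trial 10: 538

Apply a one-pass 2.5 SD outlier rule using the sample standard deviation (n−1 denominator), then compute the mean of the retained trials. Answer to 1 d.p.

491.8 ms

n = 10, ΣRT = 4918, M = 491.800
Σ(x−M)² = 40649.60; s = √(40649.60/9) = 67.206
Cutoffs: 491.800 ± 2.5·67.206 → [323.8, 659.8]
No RTs fall outside the cutoffs; all 10 retained. Mean = 4918/10 = 491.800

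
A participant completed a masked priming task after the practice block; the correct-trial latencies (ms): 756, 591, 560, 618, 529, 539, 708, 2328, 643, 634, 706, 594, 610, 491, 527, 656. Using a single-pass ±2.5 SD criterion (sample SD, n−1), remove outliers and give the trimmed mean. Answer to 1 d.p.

n = 16, ΣRT = 11490, M = 718.125
Σ(x−M)² = 2844217.75; s = √(2844217.75/15) = 435.447
Cutoffs: 718.125 ± 2.5·435.447 → [-370.5, 1806.7]
Outside: 2328 → excluded.
Retained (n=15): Σ = 9162, mean = 9162/15 = 610.800

610.8 ms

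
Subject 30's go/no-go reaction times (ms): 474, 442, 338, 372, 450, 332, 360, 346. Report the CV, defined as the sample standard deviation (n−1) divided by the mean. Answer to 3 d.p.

0.146

n = 8, Σ = 3114, M = 389.2500
Σ(x−M)² = 22583.500; s = √(22583.500/7) = 56.7998
CV = 56.7998 / 389.2500 = 0.14592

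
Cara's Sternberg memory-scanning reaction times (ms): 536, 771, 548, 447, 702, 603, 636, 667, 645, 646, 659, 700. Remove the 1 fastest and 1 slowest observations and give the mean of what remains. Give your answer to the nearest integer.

Sorted: 447, 536, 548, 603, 636, 645, 646, 659, 667, 700, 702, 771
Drop lowest 1 (447) and highest 1 (771)
Remaining (n=10): Σ = 6342, mean = 6342/10 = 634.200

634 ms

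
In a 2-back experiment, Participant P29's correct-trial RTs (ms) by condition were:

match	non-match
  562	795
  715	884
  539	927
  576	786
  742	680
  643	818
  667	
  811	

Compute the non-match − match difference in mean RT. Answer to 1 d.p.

158.1 ms

M(match) = 5255/8 = 656.875
M(non-match) = 4890/6 = 815.000
Difference = 815.000 − 656.875 = 158.125 ms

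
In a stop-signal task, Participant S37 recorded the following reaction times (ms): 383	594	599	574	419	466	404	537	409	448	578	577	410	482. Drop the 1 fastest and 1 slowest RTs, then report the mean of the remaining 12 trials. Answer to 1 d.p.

491.5 ms

Sorted: 383, 404, 409, 410, 419, 448, 466, 482, 537, 574, 577, 578, 594, 599
Drop lowest 1 (383) and highest 1 (599)
Remaining (n=12): Σ = 5898, mean = 5898/12 = 491.500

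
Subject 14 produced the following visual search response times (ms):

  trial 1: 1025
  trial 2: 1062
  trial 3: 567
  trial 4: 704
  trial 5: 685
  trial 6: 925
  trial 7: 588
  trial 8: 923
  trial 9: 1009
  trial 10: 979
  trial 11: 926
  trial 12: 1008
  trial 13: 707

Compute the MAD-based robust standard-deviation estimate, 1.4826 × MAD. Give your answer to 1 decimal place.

148.3 ms

Sorted: 567, 588, 685, 704, 707, 923, 925, 926, 979, 1008, 1009, 1025, 1062 → median = 925
|x − 925| sorted: 0, 1, 2, 54, 83, 84, 100, 137, 218, 221, 240, 337, 358 → MAD = 100
Robust SD ≈ 1.4826 × 100 = 148.260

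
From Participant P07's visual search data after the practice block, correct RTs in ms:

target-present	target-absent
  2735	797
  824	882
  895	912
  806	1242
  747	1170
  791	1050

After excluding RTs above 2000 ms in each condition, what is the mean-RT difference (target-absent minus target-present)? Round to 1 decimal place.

196.2 ms

target-present: exclude 2735
M(target-present) = 4063/5 = 812.600
M(target-absent) = 6053/6 = 1008.833
Difference = 1008.833 − 812.600 = 196.233 ms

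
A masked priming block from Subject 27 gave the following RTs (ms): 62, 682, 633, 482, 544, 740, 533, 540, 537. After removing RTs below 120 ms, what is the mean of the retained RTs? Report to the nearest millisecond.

586 ms

Excluded: 62
Retained (n=8): Σ = 4691
Mean = 4691/8 = 586.3750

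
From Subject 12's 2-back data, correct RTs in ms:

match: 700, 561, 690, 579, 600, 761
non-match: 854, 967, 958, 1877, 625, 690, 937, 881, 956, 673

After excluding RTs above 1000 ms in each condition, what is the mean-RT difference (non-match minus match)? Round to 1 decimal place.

189.4 ms

non-match: exclude 1877
M(match) = 3891/6 = 648.500
M(non-match) = 7541/9 = 837.889
Difference = 837.889 − 648.500 = 189.389 ms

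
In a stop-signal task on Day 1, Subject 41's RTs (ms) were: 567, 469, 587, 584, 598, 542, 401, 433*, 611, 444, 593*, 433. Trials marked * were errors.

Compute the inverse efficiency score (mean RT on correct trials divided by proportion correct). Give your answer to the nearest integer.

Correct trials (n=10): 567, 469, 587, 584, 598, 542, 401, 611, 444, 433
Mean correct RT = 5236/10 = 523.6000 ms
Proportion correct = 10/12
IES = 523.6000 / (10/12) = 628.320 ms

628 ms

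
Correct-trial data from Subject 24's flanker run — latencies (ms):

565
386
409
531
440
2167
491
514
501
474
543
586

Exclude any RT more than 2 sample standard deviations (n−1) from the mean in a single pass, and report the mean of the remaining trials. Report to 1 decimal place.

494.5 ms

n = 12, ΣRT = 7607, M = 633.917
Σ(x−M)² = 2603946.92; s = √(2603946.92/11) = 486.541
Cutoffs: 633.917 ± 2·486.541 → [-339.2, 1607.0]
Outside: 2167 → excluded.
Retained (n=11): Σ = 5440, mean = 5440/11 = 494.545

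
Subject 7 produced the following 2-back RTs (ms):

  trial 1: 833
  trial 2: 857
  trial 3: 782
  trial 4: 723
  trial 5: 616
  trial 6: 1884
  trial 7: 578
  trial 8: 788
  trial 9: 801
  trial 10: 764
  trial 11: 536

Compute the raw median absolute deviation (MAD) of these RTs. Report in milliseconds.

Sorted: 536, 578, 616, 723, 764, 782, 788, 801, 833, 857, 1884 → median = 782
|x − 782|: 51, 75, 0, 59, 166, 1102, 204, 6, 19, 18, 246
Sorted deviations: 0, 6, 18, 19, 51, 59, 75, 166, 204, 246, 1102 → MAD = 59

59 ms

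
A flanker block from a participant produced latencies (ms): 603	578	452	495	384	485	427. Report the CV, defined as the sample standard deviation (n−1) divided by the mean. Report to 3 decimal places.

n = 7, Σ = 3424, M = 489.1429
Σ(x−M)² = 37206.857; s = √(37206.857/6) = 78.7473
CV = 78.7473 / 489.1429 = 0.16099

0.161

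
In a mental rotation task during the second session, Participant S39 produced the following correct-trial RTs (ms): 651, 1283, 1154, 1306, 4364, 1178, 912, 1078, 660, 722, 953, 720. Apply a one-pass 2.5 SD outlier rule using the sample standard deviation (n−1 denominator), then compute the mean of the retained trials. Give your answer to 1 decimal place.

965.2 ms

n = 12, ΣRT = 14981, M = 1248.417
Σ(x−M)² = 11214212.92; s = √(11214212.92/11) = 1009.690
Cutoffs: 1248.417 ± 2.5·1009.690 → [-1275.8, 3772.6]
Outside: 4364 → excluded.
Retained (n=11): Σ = 10617, mean = 10617/11 = 965.182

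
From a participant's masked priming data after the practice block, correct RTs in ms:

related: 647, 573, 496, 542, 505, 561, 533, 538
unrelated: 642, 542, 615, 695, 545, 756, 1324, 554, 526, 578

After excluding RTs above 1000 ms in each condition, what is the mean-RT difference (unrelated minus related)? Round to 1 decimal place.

56.5 ms

unrelated: exclude 1324
M(related) = 4395/8 = 549.375
M(unrelated) = 5453/9 = 605.889
Difference = 605.889 − 549.375 = 56.514 ms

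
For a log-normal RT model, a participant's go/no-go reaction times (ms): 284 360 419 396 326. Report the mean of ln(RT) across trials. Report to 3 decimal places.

5.868

ln(RT): 5.6490, 5.8861, 6.0379, 5.9814, 5.7869
Σ ln(RT) = 29.3413
Mean = 29.3413/5 = 5.86825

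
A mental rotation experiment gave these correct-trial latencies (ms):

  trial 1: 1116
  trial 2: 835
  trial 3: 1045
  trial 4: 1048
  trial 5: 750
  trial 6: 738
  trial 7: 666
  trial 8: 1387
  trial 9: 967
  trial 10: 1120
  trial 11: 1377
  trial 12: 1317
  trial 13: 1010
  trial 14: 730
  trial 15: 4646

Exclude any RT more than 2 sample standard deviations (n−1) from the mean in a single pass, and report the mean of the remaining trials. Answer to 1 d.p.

n = 15, ΣRT = 18752, M = 1250.133
Σ(x−M)² = 13123401.73; s = √(13123401.73/14) = 968.187
Cutoffs: 1250.133 ± 2·968.187 → [-686.2, 3186.5]
Outside: 4646 → excluded.
Retained (n=14): Σ = 14106, mean = 14106/14 = 1007.571

1007.6 ms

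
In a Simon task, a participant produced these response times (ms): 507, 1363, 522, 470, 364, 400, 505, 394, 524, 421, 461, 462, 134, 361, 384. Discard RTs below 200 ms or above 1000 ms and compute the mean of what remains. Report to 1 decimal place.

Excluded: 134, 1363
Retained (n=13): Σ = 5775
Mean = 5775/13 = 444.2308

444.2 ms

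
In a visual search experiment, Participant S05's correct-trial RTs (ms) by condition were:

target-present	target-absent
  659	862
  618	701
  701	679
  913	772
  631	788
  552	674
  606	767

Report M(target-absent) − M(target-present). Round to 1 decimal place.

M(target-present) = 4680/7 = 668.571
M(target-absent) = 5243/7 = 749.000
Difference = 749.000 − 668.571 = 80.429 ms

80.4 ms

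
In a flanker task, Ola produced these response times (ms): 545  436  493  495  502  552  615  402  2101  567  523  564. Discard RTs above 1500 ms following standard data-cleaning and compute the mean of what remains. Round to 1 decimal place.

Excluded: 2101
Retained (n=11): Σ = 5694
Mean = 5694/11 = 517.6364

517.6 ms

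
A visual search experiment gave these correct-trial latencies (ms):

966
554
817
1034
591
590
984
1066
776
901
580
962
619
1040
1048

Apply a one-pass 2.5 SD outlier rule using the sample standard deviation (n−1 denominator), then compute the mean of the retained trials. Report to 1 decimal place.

n = 15, ΣRT = 12528, M = 835.200
Σ(x−M)² = 554210.40; s = √(554210.40/14) = 198.963
Cutoffs: 835.200 ± 2.5·198.963 → [337.8, 1332.6]
No RTs fall outside the cutoffs; all 15 retained. Mean = 12528/15 = 835.200

835.2 ms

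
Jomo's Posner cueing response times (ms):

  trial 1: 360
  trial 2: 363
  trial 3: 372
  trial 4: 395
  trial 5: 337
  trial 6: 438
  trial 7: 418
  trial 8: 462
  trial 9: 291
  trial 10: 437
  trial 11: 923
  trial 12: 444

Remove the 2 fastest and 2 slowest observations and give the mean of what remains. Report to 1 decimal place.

403.4 ms

Sorted: 291, 337, 360, 363, 372, 395, 418, 437, 438, 444, 462, 923
Drop lowest 2 (291, 337) and highest 2 (462, 923)
Remaining (n=8): Σ = 3227, mean = 3227/8 = 403.375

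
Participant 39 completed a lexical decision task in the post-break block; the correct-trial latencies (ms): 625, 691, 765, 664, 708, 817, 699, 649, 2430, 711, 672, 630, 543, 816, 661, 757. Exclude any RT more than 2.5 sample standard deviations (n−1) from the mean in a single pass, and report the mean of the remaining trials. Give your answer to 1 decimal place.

693.9 ms

n = 16, ΣRT = 12838, M = 802.375
Σ(x−M)² = 2901471.75; s = √(2901471.75/15) = 439.808
Cutoffs: 802.375 ± 2.5·439.808 → [-297.1, 1901.9]
Outside: 2430 → excluded.
Retained (n=15): Σ = 10408, mean = 10408/15 = 693.867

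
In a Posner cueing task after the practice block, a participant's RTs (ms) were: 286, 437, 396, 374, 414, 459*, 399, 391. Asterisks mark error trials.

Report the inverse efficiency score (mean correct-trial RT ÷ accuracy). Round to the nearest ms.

440 ms

Correct trials (n=7): 286, 437, 396, 374, 414, 399, 391
Mean correct RT = 2697/7 = 385.2857 ms
Proportion correct = 7/8
IES = 385.2857 / (7/8) = 440.327 ms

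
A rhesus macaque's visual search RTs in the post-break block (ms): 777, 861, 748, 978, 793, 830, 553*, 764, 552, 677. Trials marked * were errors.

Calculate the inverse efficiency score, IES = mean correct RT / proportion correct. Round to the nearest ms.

Correct trials (n=9): 777, 861, 748, 978, 793, 830, 764, 552, 677
Mean correct RT = 6980/9 = 775.5556 ms
Proportion correct = 9/10
IES = 775.5556 / (9/10) = 861.728 ms

862 ms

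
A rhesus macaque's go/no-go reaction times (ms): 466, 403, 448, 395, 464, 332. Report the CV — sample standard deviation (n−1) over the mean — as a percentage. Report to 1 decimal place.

n = 6, Σ = 2508, M = 418.0000
Σ(x−M)² = 13470.000; s = √(13470.000/5) = 51.9038
CV = 51.9038 / 418.0000 = 0.12417 = 12.417%

12.4%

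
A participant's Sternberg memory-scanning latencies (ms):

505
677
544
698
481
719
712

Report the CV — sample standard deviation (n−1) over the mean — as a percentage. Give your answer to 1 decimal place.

16.9%

n = 7, Σ = 4336, M = 619.4286
Σ(x−M)² = 65917.714; s = √(65917.714/6) = 104.8155
CV = 104.8155 / 619.4286 = 0.16921 = 16.921%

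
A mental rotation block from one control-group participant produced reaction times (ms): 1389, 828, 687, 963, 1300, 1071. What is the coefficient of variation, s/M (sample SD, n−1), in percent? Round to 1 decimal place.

n = 6, Σ = 6238, M = 1039.6667
Σ(x−M)² = 365843.333; s = √(365843.333/5) = 270.4971
CV = 270.4971 / 1039.6667 = 0.26018 = 26.018%

26.0%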